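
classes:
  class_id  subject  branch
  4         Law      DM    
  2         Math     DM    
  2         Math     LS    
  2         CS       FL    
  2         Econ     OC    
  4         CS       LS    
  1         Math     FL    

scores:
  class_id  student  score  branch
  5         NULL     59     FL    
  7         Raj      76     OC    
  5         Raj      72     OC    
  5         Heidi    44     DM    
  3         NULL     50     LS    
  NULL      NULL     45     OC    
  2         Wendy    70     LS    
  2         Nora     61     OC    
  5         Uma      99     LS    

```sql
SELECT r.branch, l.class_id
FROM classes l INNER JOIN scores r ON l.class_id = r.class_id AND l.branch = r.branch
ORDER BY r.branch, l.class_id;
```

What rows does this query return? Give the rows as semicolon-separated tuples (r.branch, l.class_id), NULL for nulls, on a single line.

INNER JOIN keeps only pairs where the ON condition holds.
Matching on l.class_id = r.class_id AND l.branch = r.branch. A NULL in a compared column never satisfies the condition.
Matched pairs: 2.

(LS, 2); (OC, 2)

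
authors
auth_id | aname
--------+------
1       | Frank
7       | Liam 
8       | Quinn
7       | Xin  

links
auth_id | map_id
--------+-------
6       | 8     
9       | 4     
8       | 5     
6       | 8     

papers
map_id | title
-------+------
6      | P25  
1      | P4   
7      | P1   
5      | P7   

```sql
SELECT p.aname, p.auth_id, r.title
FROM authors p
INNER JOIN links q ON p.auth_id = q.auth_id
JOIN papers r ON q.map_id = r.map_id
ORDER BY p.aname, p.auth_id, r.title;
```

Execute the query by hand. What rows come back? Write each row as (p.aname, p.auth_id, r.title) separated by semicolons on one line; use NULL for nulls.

(Quinn, 8, P7)

Step 1 — p INNER JOIN q on auth_id → 1 row(s).
Then INNER JOIN `papers r` on map_id: keep only rows whose q.map_id appears in r.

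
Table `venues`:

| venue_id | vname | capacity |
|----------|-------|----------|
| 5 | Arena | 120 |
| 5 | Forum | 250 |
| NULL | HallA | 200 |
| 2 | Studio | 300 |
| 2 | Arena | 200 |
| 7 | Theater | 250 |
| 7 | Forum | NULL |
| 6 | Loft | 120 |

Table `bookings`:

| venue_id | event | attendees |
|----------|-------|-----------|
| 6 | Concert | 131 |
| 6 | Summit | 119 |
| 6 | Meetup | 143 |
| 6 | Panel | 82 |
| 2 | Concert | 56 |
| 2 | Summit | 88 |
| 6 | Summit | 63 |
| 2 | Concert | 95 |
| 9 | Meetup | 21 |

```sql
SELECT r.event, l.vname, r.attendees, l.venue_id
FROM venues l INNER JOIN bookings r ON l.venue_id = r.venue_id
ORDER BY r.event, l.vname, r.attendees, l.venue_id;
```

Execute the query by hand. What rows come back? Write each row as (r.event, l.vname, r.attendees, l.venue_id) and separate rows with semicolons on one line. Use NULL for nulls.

INNER JOIN keeps only pairs where the ON condition holds.
Matching on l.venue_id = r.venue_id. A NULL in a compared column never satisfies the condition.
- l[0] venue_id=5 → no match; dropped.
- l[1] venue_id=5 → no match; dropped.
- l[2] venue_id=NULL → no match; dropped.
- l[3] venue_id=2 → 3 match(es) in r → 3 row(s).
- l[4] venue_id=2 → 3 match(es) in r → 3 row(s).
- l[5] venue_id=7 → no match; dropped.
- l[6] venue_id=7 → no match; dropped.
- l[7] venue_id=6 → 5 match(es) in r → 5 row(s).

(Concert, Arena, 56, 2); (Concert, Arena, 95, 2); (Concert, Loft, 131, 6); (Concert, Studio, 56, 2); (Concert, Studio, 95, 2); (Meetup, Loft, 143, 6); (Panel, Loft, 82, 6); (Summit, Arena, 88, 2); (Summit, Loft, 63, 6); (Summit, Loft, 119, 6); (Summit, Studio, 88, 2)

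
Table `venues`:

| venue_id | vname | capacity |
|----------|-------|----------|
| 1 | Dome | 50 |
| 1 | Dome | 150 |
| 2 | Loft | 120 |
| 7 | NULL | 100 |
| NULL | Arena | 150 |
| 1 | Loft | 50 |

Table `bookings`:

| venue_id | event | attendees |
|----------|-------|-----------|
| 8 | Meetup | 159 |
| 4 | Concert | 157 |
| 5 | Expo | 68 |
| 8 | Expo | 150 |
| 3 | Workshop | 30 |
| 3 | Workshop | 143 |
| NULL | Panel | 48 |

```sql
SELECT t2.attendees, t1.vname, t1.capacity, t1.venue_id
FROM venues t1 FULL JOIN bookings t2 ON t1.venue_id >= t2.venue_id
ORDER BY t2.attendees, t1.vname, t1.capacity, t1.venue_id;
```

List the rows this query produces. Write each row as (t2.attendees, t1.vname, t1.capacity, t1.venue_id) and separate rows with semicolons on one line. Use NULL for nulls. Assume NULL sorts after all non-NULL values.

(30, NULL, 100, 7); (48, NULL, NULL, NULL); (68, NULL, 100, 7); (143, NULL, 100, 7); (150, NULL, NULL, NULL); (157, NULL, 100, 7); (159, NULL, NULL, NULL); (NULL, Arena, 150, NULL); (NULL, Dome, 50, 1); (NULL, Dome, 150, 1); (NULL, Loft, 50, 1); (NULL, Loft, 120, 2)

FULL OUTER JOIN keeps every row from both sides; unmatched rows get NULL for the other side's columns.
Matching on t1.venue_id >= t2.venue_id. A NULL in a compared column never satisfies the condition.
- t1 row (venue_id=1): no match → kept, t2 columns NULL.
- t1 row (venue_id=1): no match → kept, t2 columns NULL.
- t1 row (venue_id=2): no match → kept, t2 columns NULL.
- t1 row (venue_id=7): matches 4 t2 row(s) → 4 output row(s).
- t1 row (venue_id=NULL): no match → kept, t2 columns NULL.
- t1 row (venue_id=1): no match → kept, t2 columns NULL.
- 3 row(s) from t2 found no t1 partner → padded with NULL.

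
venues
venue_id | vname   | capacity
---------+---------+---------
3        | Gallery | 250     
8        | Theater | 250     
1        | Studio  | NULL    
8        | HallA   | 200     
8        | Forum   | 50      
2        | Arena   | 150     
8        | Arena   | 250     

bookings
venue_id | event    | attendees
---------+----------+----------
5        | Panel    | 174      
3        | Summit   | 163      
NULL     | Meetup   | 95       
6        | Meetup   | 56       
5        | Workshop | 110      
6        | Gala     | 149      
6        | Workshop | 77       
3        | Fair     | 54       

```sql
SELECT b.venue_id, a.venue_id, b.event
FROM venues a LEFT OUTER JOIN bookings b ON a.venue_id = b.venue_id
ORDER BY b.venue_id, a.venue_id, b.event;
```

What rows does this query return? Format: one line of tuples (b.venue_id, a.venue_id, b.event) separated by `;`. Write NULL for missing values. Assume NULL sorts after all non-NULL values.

LEFT JOIN keeps every row from `venues`; unmatched rows get NULL for `bookings`'s columns.
Matching on a.venue_id = b.venue_id. A NULL in a compared column never satisfies the condition.
Matched pairs: 2; unmatched a rows kept: 6.

(3, 3, Fair); (3, 3, Summit); (NULL, 1, NULL); (NULL, 2, NULL); (NULL, 8, NULL); (NULL, 8, NULL); (NULL, 8, NULL); (NULL, 8, NULL)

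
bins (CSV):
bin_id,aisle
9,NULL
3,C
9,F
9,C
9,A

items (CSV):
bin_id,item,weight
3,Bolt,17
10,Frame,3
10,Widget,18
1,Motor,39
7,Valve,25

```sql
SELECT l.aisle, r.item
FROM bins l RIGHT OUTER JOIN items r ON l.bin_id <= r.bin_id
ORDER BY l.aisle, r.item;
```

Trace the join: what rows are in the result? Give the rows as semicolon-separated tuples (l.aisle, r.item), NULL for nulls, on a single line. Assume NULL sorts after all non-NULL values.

RIGHT JOIN keeps every row from `items`; unmatched rows get NULL for `bins`'s columns.
Matching on l.bin_id <= r.bin_id.
- l (bin_id=9) pairs with 2 row(s) of r.
- l (bin_id=3) pairs with 4 row(s) of r.
- l (bin_id=9) pairs with 2 row(s) of r.
- l (bin_id=9) pairs with 2 row(s) of r.
- l (bin_id=9) pairs with 2 row(s) of r.
- plus 1 unmatched r row(s), each kept with NULL l columns.

(A, Frame); (A, Widget); (C, Bolt); (C, Frame); (C, Frame); (C, Valve); (C, Widget); (C, Widget); (F, Frame); (F, Widget); (NULL, Frame); (NULL, Motor); (NULL, Widget)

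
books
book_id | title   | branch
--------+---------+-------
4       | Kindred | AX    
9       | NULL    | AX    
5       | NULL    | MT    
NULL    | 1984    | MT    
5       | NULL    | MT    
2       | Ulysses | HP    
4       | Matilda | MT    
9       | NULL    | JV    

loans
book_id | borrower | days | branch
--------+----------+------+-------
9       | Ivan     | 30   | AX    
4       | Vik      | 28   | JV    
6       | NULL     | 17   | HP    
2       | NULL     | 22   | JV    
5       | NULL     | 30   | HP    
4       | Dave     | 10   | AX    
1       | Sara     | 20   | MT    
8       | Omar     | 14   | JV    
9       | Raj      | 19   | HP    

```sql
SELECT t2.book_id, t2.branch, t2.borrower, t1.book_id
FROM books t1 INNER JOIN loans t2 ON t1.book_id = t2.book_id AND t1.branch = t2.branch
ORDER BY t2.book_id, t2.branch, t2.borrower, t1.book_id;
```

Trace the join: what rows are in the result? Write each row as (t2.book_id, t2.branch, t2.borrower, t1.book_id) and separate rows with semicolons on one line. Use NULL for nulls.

(4, AX, Dave, 4); (9, AX, Ivan, 9)

INNER JOIN keeps only pairs where the ON condition holds.
Matching on t1.book_id = t2.book_id AND t1.branch = t2.branch. A NULL in a compared column never satisfies the condition.
- t1 row (book_id=4, branch=AX): matches 1 t2 row(s) → 1 output row(s).
- t1 row (book_id=9, branch=AX): matches 1 t2 row(s) → 1 output row(s).
- t1 row (book_id=5, branch=MT): no match → dropped.
- t1 row (book_id=NULL, branch=MT): no match → dropped.
- t1 row (book_id=5, branch=MT): no match → dropped.
- t1 row (book_id=2, branch=HP): no match → dropped.
- t1 row (book_id=4, branch=MT): no match → dropped.
- t1 row (book_id=9, branch=JV): no match → dropped.
After projecting and ordering:
t2.book_id | t2.branch | t2.borrower | t1.book_id
4 | AX | Dave | 4
9 | AX | Ivan | 9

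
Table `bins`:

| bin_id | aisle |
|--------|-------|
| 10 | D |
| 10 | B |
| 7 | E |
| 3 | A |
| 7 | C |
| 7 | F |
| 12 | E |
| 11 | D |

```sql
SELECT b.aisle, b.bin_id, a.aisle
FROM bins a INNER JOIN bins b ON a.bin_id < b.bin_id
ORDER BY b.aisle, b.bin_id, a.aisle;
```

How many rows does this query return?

24

INNER JOIN keeps only pairs where the ON condition holds.
Matching on a.bin_id < b.bin_id.
Matched pairs: 24.
Total: 24 rows.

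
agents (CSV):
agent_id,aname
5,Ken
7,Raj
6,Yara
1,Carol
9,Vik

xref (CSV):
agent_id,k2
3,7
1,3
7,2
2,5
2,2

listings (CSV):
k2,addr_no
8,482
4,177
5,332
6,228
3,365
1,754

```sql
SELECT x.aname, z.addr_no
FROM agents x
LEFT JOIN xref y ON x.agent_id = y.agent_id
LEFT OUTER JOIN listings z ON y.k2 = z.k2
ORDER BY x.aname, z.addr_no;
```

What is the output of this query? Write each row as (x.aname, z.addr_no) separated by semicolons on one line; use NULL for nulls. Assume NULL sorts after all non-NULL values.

Step 1 — x LEFT JOIN y on agent_id → 5 row(s).
Then LEFT JOIN `listings z` on k2: each of those 5 rows is kept; rows whose y.k2 has no match in z get NULL for z's columns.

(Carol, 365); (Ken, NULL); (Raj, NULL); (Vik, NULL); (Yara, NULL)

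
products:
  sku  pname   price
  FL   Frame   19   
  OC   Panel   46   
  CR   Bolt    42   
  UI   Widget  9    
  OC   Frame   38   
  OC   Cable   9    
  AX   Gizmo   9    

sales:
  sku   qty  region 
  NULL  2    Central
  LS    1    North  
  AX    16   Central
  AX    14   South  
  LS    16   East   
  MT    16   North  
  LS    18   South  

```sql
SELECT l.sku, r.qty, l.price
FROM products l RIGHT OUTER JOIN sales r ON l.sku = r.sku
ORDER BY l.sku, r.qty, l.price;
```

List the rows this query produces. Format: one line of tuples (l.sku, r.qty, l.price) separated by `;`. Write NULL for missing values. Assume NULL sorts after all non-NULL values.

RIGHT JOIN keeps every row from `sales`; unmatched rows get NULL for `products`'s columns.
Matching on l.sku = r.sku. A NULL in a compared column never satisfies the condition.
- l[0] sku=FL → no match.
- l[1] sku=OC → no match.
- l[2] sku=CR → no match.
- l[3] sku=UI → no match.
- l[4] sku=OC → no match.
- l[5] sku=OC → no match.
- l[6] sku=AX → 2 match(es) in r → 2 row(s).
- 5 r row(s) had no l match → kept, l columns NULL.
After projecting and ordering:
l.sku | r.qty | l.price
AX | 14 | 9
AX | 16 | 9
NULL | 1 | NULL
NULL | 2 | NULL
NULL | 16 | NULL
NULL | 16 | NULL
NULL | 18 | NULL

(AX, 14, 9); (AX, 16, 9); (NULL, 1, NULL); (NULL, 2, NULL); (NULL, 16, NULL); (NULL, 16, NULL); (NULL, 18, NULL)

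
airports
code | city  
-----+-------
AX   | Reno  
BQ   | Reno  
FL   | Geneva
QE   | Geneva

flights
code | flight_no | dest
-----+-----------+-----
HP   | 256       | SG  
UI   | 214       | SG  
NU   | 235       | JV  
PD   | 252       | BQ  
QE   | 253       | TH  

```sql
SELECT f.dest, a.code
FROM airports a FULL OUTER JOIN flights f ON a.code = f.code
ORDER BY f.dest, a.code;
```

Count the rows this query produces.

FULL OUTER JOIN keeps every row from both sides; unmatched rows get NULL for the other side's columns.
Matching on a.code = f.code.
- code=AX: no f row matches, row kept with f columns NULL.
- code=BQ: no f row matches, row kept with f columns NULL.
- code=FL: no f row matches, row kept with f columns NULL.
- code=QE: 1 matching f row(s), so 1 row(s) emitted.
- plus 4 unmatched f row(s), each kept with NULL a columns.
Total: 1 matched + 7 padded = 8 rows.

8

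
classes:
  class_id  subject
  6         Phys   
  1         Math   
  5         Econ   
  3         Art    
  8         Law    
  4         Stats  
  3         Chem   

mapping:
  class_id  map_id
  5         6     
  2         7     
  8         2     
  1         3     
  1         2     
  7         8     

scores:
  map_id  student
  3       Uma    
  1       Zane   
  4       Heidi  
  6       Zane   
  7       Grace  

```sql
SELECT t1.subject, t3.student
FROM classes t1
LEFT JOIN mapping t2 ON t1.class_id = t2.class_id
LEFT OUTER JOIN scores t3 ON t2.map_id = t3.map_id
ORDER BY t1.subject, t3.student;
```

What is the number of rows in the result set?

Evaluate left to right. First `classes t1 LEFT JOIN mapping t2` on class_id: 8 row(s).
Then LEFT JOIN `scores t3` on map_id: each of those 8 rows is kept; rows whose t2.map_id has no match in t3 get NULL for t3's columns.
Result: 8 row(s).

8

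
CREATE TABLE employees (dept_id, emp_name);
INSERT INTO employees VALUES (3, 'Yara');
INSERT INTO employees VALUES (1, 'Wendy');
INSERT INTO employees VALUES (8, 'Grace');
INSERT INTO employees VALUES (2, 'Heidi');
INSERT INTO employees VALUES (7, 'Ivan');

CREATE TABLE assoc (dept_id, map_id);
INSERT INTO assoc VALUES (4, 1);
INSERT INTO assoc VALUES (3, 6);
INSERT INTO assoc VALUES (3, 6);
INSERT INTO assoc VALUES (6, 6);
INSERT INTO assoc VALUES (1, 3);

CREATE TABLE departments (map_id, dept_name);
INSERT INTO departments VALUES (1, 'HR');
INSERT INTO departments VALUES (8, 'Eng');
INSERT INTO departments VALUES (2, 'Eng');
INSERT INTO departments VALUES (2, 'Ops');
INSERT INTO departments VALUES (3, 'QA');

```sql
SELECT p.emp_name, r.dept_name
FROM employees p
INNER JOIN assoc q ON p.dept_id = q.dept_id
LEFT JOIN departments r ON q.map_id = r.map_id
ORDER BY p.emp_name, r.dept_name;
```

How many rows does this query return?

3

Step 1 — p INNER JOIN q on dept_id → 3 row(s).
Then LEFT JOIN `departments r` on map_id: each of those 3 rows is kept; rows whose q.map_id has no match in r get NULL for r's columns.
Result: 3 row(s).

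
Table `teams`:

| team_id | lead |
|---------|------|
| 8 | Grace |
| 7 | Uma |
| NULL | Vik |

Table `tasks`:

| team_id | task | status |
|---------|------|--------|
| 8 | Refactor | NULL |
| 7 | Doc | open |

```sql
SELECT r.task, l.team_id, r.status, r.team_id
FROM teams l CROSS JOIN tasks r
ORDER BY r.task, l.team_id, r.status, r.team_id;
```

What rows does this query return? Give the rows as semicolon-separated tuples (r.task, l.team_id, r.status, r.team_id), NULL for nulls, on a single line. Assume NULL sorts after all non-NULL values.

CROSS JOIN pairs every row of `teams` with every row of `tasks`: 3 × 2 = 6 rows.
After projecting and ordering:
r.task | l.team_id | r.status | r.team_id
Doc | 7 | open | 7
Doc | 8 | open | 7
Doc | NULL | open | 7
Refactor | 7 | NULL | 8
Refactor | 8 | NULL | 8
Refactor | NULL | NULL | 8

(Doc, 7, open, 7); (Doc, 8, open, 7); (Doc, NULL, open, 7); (Refactor, 7, NULL, 8); (Refactor, 8, NULL, 8); (Refactor, NULL, NULL, 8)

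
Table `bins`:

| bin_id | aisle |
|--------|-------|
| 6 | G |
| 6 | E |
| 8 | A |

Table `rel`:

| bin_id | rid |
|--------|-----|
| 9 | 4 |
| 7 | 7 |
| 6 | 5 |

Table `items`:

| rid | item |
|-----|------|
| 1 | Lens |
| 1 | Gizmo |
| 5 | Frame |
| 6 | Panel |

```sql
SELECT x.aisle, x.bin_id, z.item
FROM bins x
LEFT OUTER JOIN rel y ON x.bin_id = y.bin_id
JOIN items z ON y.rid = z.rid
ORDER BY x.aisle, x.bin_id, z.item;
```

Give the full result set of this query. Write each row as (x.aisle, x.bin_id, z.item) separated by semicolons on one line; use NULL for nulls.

Step 1 — x LEFT JOIN y on bin_id → 3 row(s).
Then INNER JOIN `items z` on rid: keep only rows whose y.rid appears in z.

(E, 6, Frame); (G, 6, Frame)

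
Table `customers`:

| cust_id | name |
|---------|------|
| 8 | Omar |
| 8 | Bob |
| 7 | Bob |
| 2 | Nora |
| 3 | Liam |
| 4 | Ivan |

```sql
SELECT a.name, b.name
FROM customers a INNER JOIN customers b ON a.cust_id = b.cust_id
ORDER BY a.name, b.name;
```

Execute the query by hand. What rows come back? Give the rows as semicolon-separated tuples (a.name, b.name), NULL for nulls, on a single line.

INNER JOIN keeps only pairs where the ON condition holds.
Matching on a.cust_id = b.cust_id.
- cust_id=8: 2 matching b row(s), so 2 row(s) emitted.
- cust_id=8: 2 matching b row(s), so 2 row(s) emitted.
- cust_id=7: 1 matching b row(s), so 1 row(s) emitted.
- cust_id=2: 1 matching b row(s), so 1 row(s) emitted.
- cust_id=3: 1 matching b row(s), so 1 row(s) emitted.
- cust_id=4: 1 matching b row(s), so 1 row(s) emitted.
After projecting and ordering:
a.name | b.name
Bob | Bob
Bob | Bob
Bob | Omar
Ivan | Ivan
Liam | Liam
Nora | Nora
Omar | Bob
Omar | Omar

(Bob, Bob); (Bob, Bob); (Bob, Omar); (Ivan, Ivan); (Liam, Liam); (Nora, Nora); (Omar, Bob); (Omar, Omar)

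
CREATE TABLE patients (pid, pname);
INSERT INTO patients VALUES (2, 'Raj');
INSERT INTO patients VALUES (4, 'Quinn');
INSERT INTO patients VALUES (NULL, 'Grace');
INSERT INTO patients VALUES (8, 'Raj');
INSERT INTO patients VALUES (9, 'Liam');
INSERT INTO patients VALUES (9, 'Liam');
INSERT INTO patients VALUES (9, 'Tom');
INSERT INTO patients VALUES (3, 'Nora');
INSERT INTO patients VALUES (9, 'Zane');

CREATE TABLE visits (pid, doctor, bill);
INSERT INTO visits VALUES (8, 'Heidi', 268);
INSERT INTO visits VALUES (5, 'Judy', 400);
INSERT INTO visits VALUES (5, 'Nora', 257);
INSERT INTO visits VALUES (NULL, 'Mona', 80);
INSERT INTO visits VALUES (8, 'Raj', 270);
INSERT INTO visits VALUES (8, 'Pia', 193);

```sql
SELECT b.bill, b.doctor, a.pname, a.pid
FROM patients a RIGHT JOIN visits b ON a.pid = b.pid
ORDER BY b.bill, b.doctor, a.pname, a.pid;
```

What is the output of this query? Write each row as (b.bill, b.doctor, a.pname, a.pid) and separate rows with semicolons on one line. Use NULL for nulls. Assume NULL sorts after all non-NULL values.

RIGHT JOIN keeps every row from `visits`; unmatched rows get NULL for `patients`'s columns.
Matching on a.pid = b.pid. A NULL in a compared column never satisfies the condition.
Matched pairs: 3; unmatched b rows kept: 3.

(80, Mona, NULL, NULL); (193, Pia, Raj, 8); (257, Nora, NULL, NULL); (268, Heidi, Raj, 8); (270, Raj, Raj, 8); (400, Judy, NULL, NULL)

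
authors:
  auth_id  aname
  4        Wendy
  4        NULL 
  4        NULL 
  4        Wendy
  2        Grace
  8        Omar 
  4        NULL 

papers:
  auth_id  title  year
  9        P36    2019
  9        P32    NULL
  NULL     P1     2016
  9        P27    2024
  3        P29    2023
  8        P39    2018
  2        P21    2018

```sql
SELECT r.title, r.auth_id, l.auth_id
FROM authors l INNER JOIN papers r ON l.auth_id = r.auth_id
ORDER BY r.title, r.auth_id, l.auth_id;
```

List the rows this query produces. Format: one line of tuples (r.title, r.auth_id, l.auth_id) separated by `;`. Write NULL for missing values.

INNER JOIN keeps only pairs where the ON condition holds.
Matching on l.auth_id = r.auth_id. A NULL in a compared column never satisfies the condition.
- l row (auth_id=4): no match → dropped.
- l row (auth_id=4): no match → dropped.
- l row (auth_id=4): no match → dropped.
- l row (auth_id=4): no match → dropped.
- l row (auth_id=2): matches 1 r row(s) → 1 output row(s).
- l row (auth_id=8): matches 1 r row(s) → 1 output row(s).
- l row (auth_id=4): no match → dropped.
After projecting and ordering:
r.title | r.auth_id | l.auth_id
P21 | 2 | 2
P39 | 8 | 8

(P21, 2, 2); (P39, 8, 8)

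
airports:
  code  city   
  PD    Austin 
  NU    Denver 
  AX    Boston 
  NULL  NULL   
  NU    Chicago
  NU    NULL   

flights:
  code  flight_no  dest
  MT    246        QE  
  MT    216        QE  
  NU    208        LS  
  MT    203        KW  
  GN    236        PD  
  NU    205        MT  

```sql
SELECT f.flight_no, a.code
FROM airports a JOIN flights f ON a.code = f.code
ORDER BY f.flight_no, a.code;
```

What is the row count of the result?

INNER JOIN keeps only pairs where the ON condition holds.
Matching on a.code = f.code. A NULL in a compared column never satisfies the condition.
- a[0] code=PD → no match; dropped.
- a[1] code=NU → 2 match(es) in f → 2 row(s).
- a[2] code=AX → no match; dropped.
- a[3] code=NULL → no match; dropped.
- a[4] code=NU → 2 match(es) in f → 2 row(s).
- a[5] code=NU → 2 match(es) in f → 2 row(s).
Total: 6 rows.

6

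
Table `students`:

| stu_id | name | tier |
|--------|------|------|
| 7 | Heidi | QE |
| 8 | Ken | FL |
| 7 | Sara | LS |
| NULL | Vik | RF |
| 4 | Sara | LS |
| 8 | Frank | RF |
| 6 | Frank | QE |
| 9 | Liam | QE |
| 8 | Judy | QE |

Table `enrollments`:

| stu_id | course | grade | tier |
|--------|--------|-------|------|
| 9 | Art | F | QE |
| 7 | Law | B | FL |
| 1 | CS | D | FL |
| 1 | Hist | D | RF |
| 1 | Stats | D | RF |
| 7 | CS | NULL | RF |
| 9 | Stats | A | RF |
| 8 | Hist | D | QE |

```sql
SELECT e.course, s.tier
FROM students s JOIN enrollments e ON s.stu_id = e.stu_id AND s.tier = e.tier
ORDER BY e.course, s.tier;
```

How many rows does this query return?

INNER JOIN keeps only pairs where the ON condition holds.
Matching on s.stu_id = e.stu_id AND s.tier = e.tier. A NULL in a compared column never satisfies the condition.
- s[0] stu_id=7, tier=QE → no match; dropped.
- s[1] stu_id=8, tier=FL → no match; dropped.
- s[2] stu_id=7, tier=LS → no match; dropped.
- s[3] stu_id=NULL, tier=RF → no match; dropped.
- s[4] stu_id=4, tier=LS → no match; dropped.
- s[5] stu_id=8, tier=RF → no match; dropped.
- s[6] stu_id=6, tier=QE → no match; dropped.
- s[7] stu_id=9, tier=QE → 1 match(es) in e → 1 row(s).
- s[8] stu_id=8, tier=QE → 1 match(es) in e → 1 row(s).
Total: 2 rows.

2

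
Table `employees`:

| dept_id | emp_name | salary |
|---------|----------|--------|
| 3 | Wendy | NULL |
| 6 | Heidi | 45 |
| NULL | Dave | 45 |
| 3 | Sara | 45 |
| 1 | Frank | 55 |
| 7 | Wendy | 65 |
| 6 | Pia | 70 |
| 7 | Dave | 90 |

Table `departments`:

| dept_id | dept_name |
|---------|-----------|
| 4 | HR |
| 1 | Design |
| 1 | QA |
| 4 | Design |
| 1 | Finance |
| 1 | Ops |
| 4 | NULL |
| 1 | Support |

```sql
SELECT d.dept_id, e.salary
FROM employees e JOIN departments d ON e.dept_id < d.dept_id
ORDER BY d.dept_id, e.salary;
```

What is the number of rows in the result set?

9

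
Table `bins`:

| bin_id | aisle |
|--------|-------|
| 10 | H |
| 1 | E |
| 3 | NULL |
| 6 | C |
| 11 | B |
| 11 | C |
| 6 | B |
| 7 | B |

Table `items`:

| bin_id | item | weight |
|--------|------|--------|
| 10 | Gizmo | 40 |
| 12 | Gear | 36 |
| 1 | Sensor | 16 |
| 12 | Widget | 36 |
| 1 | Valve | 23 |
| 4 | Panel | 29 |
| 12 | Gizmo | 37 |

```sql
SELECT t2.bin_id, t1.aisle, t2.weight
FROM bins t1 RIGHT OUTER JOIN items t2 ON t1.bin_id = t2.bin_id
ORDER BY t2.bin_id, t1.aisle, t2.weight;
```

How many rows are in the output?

7

RIGHT JOIN keeps every row from `items`; unmatched rows get NULL for `bins`'s columns.
Matching on t1.bin_id = t2.bin_id.
Matched pairs: 3; unmatched t2 rows kept: 4.
Total: 3 matched + 4 padded = 7 rows.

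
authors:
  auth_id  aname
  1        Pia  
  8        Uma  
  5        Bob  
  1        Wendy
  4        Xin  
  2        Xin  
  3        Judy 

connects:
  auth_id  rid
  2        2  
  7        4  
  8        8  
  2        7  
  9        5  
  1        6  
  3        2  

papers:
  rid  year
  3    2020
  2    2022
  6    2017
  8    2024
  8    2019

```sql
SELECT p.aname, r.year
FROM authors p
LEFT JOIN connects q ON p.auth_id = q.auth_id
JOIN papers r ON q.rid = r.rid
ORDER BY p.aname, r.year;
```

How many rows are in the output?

Evaluate left to right. First `authors p LEFT JOIN connects q` on auth_id: 8 row(s).
Then INNER JOIN `papers r` on rid: keep only rows whose q.rid appears in r.
Result: 6 row(s).

6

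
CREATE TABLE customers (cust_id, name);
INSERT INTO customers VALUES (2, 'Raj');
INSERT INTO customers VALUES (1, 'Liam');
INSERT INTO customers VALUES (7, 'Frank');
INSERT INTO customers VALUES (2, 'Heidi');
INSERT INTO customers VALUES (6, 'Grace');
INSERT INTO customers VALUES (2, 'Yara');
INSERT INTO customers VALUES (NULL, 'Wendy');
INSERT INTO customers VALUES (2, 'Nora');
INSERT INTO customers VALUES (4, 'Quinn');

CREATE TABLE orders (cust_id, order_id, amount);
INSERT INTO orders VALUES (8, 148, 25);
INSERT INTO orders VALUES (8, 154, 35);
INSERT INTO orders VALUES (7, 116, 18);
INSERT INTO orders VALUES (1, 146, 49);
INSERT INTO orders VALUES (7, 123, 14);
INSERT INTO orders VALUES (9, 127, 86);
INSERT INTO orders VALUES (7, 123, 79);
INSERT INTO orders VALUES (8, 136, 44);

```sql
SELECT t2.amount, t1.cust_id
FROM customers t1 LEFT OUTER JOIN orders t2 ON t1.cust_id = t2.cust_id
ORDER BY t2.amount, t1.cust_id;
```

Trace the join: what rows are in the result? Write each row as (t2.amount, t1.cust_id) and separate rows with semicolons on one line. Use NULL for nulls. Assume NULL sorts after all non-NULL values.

(14, 7); (18, 7); (49, 1); (79, 7); (NULL, 2); (NULL, 2); (NULL, 2); (NULL, 2); (NULL, 4); (NULL, 6); (NULL, NULL)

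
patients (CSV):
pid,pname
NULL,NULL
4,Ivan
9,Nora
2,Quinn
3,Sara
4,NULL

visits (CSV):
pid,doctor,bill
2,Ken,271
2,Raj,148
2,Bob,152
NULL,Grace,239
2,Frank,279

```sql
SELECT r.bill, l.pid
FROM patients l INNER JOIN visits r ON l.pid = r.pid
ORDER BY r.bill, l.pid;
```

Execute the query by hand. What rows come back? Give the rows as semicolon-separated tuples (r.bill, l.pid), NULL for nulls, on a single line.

INNER JOIN keeps only pairs where the ON condition holds.
Matching on l.pid = r.pid. A NULL in a compared column never satisfies the condition.
- l[0] pid=NULL → no match; dropped.
- l[1] pid=4 → no match; dropped.
- l[2] pid=9 → no match; dropped.
- l[3] pid=2 → 4 match(es) in r → 4 row(s).
- l[4] pid=3 → no match; dropped.
- l[5] pid=4 → no match; dropped.
After projecting and ordering:
r.bill | l.pid
148 | 2
152 | 2
271 | 2
279 | 2

(148, 2); (152, 2); (271, 2); (279, 2)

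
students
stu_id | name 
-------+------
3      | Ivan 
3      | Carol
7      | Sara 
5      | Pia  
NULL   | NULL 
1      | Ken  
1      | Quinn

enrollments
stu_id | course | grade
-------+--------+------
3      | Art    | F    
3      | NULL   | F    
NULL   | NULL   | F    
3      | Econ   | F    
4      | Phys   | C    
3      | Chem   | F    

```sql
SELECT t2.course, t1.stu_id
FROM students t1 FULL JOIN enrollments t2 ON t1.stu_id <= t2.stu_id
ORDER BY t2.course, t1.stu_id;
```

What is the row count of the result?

24

FULL OUTER JOIN keeps every row from both sides; unmatched rows get NULL for the other side's columns.
Matching on t1.stu_id <= t2.stu_id. A NULL in a compared column never satisfies the condition.
- t1[0] stu_id=3 → 5 match(es) in t2 → 5 row(s).
- t1[1] stu_id=3 → 5 match(es) in t2 → 5 row(s).
- t1[2] stu_id=7 → no match; kept with NULLs on the t2 side.
- t1[3] stu_id=5 → no match; kept with NULLs on the t2 side.
- t1[4] stu_id=NULL → no match; kept with NULLs on the t2 side.
- t1[5] stu_id=1 → 5 match(es) in t2 → 5 row(s).
- t1[6] stu_id=1 → 5 match(es) in t2 → 5 row(s).
- plus 1 unmatched t2 row(s), each kept with NULL t1 columns.
Total: 20 matched + 4 padded = 24 rows.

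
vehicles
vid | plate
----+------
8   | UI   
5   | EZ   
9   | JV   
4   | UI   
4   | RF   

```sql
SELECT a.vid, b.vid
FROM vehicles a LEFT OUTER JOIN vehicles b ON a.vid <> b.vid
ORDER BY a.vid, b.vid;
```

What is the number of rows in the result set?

18

LEFT JOIN keeps every row from `vehicles a`; unmatched rows get NULL for `vehicles b`'s columns.
Matching on a.vid <> b.vid.
- a[0] vid=8 → 4 match(es) in b → 4 row(s).
- a[1] vid=5 → 4 match(es) in b → 4 row(s).
- a[2] vid=9 → 4 match(es) in b → 4 row(s).
- a[3] vid=4 → 3 match(es) in b → 3 row(s).
- a[4] vid=4 → 3 match(es) in b → 3 row(s).
Total: 18 rows.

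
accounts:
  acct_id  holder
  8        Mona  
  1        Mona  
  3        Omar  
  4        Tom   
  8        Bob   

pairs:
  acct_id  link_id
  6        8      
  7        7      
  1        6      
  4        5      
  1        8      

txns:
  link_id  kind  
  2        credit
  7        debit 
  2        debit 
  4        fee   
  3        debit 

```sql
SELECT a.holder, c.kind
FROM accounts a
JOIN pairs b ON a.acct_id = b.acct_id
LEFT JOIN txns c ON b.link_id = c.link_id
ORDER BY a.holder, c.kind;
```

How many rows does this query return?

3

Joins associate left-to-right: accounts INNER JOIN pairs on acct_id gives 3 intermediate row(s).
Then LEFT JOIN `txns c` on link_id: each of those 3 rows is kept; rows whose b.link_id has no match in c get NULL for c's columns.
Result: 3 row(s).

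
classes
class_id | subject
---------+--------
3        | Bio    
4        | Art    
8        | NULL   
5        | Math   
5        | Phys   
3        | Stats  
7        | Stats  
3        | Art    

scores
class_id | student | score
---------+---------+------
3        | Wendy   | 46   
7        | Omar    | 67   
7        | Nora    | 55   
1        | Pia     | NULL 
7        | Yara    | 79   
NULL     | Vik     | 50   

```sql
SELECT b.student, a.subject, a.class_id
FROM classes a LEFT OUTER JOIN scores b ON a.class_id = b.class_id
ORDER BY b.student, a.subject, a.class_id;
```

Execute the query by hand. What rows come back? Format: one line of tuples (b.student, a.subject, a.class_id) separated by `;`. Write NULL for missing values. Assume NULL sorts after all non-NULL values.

(Nora, Stats, 7); (Omar, Stats, 7); (Wendy, Art, 3); (Wendy, Bio, 3); (Wendy, Stats, 3); (Yara, Stats, 7); (NULL, Art, 4); (NULL, Math, 5); (NULL, Phys, 5); (NULL, NULL, 8)

LEFT JOIN keeps every row from `classes`; unmatched rows get NULL for `scores`'s columns.
Matching on a.class_id = b.class_id. A NULL in a compared column never satisfies the condition.
Matched pairs: 6; unmatched a rows kept: 4.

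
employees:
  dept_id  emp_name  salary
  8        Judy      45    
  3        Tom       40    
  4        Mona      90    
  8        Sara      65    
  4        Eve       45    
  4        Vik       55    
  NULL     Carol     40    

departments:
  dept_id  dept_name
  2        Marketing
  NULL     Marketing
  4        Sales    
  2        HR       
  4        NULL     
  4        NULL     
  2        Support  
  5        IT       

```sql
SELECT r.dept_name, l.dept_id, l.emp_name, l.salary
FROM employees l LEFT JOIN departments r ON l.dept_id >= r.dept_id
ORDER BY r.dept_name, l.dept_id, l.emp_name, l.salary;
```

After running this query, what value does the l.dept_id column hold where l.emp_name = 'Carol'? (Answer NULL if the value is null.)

LEFT JOIN keeps every row from `employees`; unmatched rows get NULL for `departments`'s columns.
Matching on l.dept_id >= r.dept_id. A NULL in a compared column never satisfies the condition.
Matched pairs: 35; unmatched l rows kept: 1.

NULL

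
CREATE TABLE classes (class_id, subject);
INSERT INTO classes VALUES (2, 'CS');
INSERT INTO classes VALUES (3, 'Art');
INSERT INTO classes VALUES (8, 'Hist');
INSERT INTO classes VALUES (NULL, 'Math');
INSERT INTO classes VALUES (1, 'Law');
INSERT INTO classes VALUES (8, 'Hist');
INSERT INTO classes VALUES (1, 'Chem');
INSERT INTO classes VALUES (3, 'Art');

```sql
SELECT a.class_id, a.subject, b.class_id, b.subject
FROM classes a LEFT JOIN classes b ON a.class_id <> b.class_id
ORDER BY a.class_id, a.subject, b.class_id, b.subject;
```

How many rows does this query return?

37

LEFT JOIN keeps every row from `classes a`; unmatched rows get NULL for `classes b`'s columns.
Matching on a.class_id <> b.class_id. A NULL in a compared column never satisfies the condition.
- class_id=2: 6 matching b row(s), so 6 row(s) emitted.
- class_id=3: 5 matching b row(s), so 5 row(s) emitted.
- class_id=8: 5 matching b row(s), so 5 row(s) emitted.
- class_id=NULL: no b row matches, row kept with b columns NULL.
- class_id=1: 5 matching b row(s), so 5 row(s) emitted.
- class_id=8: 5 matching b row(s), so 5 row(s) emitted.
- class_id=1: 5 matching b row(s), so 5 row(s) emitted.
- class_id=3: 5 matching b row(s), so 5 row(s) emitted.
Total: 36 matched + 1 padded = 37 rows.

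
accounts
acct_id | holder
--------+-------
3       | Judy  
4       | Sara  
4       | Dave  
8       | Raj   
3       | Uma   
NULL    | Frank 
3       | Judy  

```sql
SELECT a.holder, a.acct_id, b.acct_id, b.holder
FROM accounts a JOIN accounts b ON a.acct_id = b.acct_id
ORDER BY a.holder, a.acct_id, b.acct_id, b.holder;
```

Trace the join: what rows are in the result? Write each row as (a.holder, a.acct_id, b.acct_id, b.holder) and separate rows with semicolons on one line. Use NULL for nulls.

INNER JOIN keeps only pairs where the ON condition holds.
Matching on a.acct_id = b.acct_id. A NULL in a compared column never satisfies the condition.
- a (acct_id=3) pairs with 3 row(s) of b.
- a (acct_id=4) pairs with 2 row(s) of b.
- a (acct_id=4) pairs with 2 row(s) of b.
- a (acct_id=8) pairs with 1 row(s) of b.
- a (acct_id=3) pairs with 3 row(s) of b.
- a (acct_id=NULL) has no partner → excluded.
- a (acct_id=3) pairs with 3 row(s) of b.

(Dave, 4, 4, Dave); (Dave, 4, 4, Sara); (Judy, 3, 3, Judy); (Judy, 3, 3, Judy); (Judy, 3, 3, Judy); (Judy, 3, 3, Judy); (Judy, 3, 3, Uma); (Judy, 3, 3, Uma); (Raj, 8, 8, Raj); (Sara, 4, 4, Dave); (Sara, 4, 4, Sara); (Uma, 3, 3, Judy); (Uma, 3, 3, Judy); (Uma, 3, 3, Uma)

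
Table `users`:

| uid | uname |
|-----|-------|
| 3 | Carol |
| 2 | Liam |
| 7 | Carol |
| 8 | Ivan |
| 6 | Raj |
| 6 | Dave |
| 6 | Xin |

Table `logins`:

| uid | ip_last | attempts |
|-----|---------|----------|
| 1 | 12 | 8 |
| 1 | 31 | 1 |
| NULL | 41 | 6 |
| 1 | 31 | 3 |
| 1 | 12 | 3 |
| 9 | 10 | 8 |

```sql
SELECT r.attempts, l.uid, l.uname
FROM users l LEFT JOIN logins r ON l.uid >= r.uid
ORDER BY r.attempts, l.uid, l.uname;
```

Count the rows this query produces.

28

LEFT JOIN keeps every row from `users`; unmatched rows get NULL for `logins`'s columns.
Matching on l.uid >= r.uid. A NULL in a compared column never satisfies the condition.
- uid=3: 4 matching r row(s), so 4 row(s) emitted.
- uid=2: 4 matching r row(s), so 4 row(s) emitted.
- uid=7: 4 matching r row(s), so 4 row(s) emitted.
- uid=8: 4 matching r row(s), so 4 row(s) emitted.
- uid=6: 4 matching r row(s), so 4 row(s) emitted.
- uid=6: 4 matching r row(s), so 4 row(s) emitted.
- uid=6: 4 matching r row(s), so 4 row(s) emitted.
Total: 28 rows.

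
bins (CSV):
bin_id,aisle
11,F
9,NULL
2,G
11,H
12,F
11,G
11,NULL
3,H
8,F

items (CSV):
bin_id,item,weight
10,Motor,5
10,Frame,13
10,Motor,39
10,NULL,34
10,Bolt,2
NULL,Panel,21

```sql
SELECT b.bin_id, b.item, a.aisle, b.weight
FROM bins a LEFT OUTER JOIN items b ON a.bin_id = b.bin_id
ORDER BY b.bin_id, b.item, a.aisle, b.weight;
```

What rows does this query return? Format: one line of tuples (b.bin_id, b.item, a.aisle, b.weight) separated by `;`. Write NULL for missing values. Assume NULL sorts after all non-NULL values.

(NULL, NULL, F, NULL); (NULL, NULL, F, NULL); (NULL, NULL, F, NULL); (NULL, NULL, G, NULL); (NULL, NULL, G, NULL); (NULL, NULL, H, NULL); (NULL, NULL, H, NULL); (NULL, NULL, NULL, NULL); (NULL, NULL, NULL, NULL)

LEFT JOIN keeps every row from `bins`; unmatched rows get NULL for `items`'s columns.
Matching on a.bin_id = b.bin_id. A NULL in a compared column never satisfies the condition.
Matched pairs: 0; unmatched a rows kept: 9.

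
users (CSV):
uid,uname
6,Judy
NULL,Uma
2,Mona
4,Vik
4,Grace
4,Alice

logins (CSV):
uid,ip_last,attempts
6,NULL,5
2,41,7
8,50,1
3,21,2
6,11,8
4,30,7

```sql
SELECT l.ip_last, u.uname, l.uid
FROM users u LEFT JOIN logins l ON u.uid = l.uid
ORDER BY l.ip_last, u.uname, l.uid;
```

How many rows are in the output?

LEFT JOIN keeps every row from `users`; unmatched rows get NULL for `logins`'s columns.
Matching on u.uid = l.uid. A NULL in a compared column never satisfies the condition.
- u row (uid=6): matches 2 l row(s) → 2 output row(s).
- u row (uid=NULL): no match → kept, l columns NULL.
- u row (uid=2): matches 1 l row(s) → 1 output row(s).
- u row (uid=4): matches 1 l row(s) → 1 output row(s).
- u row (uid=4): matches 1 l row(s) → 1 output row(s).
- u row (uid=4): matches 1 l row(s) → 1 output row(s).
Total: 6 matched + 1 padded = 7 rows.

7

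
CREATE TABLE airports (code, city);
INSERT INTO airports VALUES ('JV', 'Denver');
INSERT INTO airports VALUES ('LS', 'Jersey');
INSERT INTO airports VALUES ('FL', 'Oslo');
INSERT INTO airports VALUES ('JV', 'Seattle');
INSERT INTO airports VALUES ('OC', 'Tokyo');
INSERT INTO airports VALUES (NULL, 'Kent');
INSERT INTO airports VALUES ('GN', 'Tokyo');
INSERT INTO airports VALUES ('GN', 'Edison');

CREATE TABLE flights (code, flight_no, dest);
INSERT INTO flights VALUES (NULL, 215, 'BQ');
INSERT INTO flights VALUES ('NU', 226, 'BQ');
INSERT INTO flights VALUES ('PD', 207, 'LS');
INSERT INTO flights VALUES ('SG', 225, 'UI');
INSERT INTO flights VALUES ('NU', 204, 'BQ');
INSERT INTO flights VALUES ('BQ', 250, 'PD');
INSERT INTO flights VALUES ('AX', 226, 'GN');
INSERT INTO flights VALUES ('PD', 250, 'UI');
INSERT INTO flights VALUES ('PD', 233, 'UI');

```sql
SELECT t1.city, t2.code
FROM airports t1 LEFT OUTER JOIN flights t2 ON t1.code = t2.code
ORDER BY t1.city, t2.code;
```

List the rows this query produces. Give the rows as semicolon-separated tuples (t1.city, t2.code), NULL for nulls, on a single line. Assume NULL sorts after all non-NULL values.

LEFT JOIN keeps every row from `airports`; unmatched rows get NULL for `flights`'s columns.
Matching on t1.code = t2.code. A NULL in a compared column never satisfies the condition.
Matched pairs: 0; unmatched t1 rows kept: 8.

(Denver, NULL); (Edison, NULL); (Jersey, NULL); (Kent, NULL); (Oslo, NULL); (Seattle, NULL); (Tokyo, NULL); (Tokyo, NULL)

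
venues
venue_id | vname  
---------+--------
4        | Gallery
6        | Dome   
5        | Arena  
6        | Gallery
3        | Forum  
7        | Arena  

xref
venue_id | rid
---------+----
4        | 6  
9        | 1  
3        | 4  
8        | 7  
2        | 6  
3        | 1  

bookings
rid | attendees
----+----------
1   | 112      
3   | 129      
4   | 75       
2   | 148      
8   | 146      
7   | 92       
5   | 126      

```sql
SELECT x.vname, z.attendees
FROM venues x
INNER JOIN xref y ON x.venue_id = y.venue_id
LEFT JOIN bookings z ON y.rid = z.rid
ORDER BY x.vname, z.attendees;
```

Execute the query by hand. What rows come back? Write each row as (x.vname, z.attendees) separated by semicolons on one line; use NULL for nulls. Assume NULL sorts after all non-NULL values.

(Forum, 75); (Forum, 112); (Gallery, NULL)

Step 1 — x INNER JOIN y on venue_id → 3 row(s).
Then LEFT JOIN `bookings z` on rid: each of those 3 rows is kept; rows whose y.rid has no match in z get NULL for z's columns.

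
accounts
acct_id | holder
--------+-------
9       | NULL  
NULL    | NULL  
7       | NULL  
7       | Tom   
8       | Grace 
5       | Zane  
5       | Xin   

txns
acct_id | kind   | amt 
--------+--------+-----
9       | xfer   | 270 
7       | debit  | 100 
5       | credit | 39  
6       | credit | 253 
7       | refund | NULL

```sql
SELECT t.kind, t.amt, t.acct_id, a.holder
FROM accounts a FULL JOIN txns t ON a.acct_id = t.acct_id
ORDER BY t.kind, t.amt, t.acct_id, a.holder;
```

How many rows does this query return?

10

FULL OUTER JOIN keeps every row from both sides; unmatched rows get NULL for the other side's columns.
Matching on a.acct_id = t.acct_id. A NULL in a compared column never satisfies the condition.
Matched pairs: 7; unmatched a rows kept: 2; unmatched t rows kept: 1.
Total: 7 matched + 3 padded = 10 rows.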